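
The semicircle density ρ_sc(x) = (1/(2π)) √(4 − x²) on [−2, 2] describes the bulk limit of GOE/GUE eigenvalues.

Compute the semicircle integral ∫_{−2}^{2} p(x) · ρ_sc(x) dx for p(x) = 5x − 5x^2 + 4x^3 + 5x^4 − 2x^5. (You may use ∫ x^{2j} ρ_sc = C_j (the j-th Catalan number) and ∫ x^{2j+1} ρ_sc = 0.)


Write p(x) = Σ a_i x^i, split into monomials and integrate each against ρ_sc separately.
Using ∫ x^{2j} ρ_sc = C_j = (1/(j+1)) C(2j, j) (Catalan numbers) and ∫ x^{2j+1} ρ_sc = 0 (odd monomials vanish by symmetry):
  i = 1 (odd): ∫ x^1 ρ_sc = 0 (vanishes)
  i = 2 (even): a_2 · C_{1} = -5 · 1 = -5
  i = 3 (odd): ∫ x^3 ρ_sc = 0 (vanishes)
  i = 4 (even): a_4 · C_{2} = 5 · 2 = 10
  i = 5 (odd): ∫ x^5 ρ_sc = 0 (vanishes)

Summing the contributions: ∫_{−2}^{2} p(x) ρ_sc(x) dx = (-5) + 10 = 5.


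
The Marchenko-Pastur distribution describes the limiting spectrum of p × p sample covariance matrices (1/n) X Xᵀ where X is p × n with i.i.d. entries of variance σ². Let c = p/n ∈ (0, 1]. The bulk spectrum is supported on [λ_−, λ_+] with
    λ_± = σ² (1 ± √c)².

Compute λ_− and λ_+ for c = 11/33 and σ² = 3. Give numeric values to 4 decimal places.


c = 11/33 = 0.333333; √c = 0.577350.
λ_− = σ² (1 − √c)² = 3 · (1 − 0.577350)² = 3 · (0.422650)² = 0.535898.
λ_+ = σ² (1 + √c)² = 3 · (1 + 0.577350)² = 3 · (1.577350)² = 7.464102.

Rounded to 4 decimal places: λ_− ≈ 0.5359, λ_+ ≈ 7.4641.


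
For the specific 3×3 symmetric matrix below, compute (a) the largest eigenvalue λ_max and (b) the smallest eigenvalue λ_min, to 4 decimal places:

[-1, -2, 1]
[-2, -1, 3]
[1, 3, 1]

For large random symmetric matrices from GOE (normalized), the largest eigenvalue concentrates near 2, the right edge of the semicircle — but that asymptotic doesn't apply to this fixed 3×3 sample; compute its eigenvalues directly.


Since M is real symmetric, all three eigenvalues are real; they are the roots of det(λI − M) = λ³ − (tr M) λ² + s λ − det M, where s is the sum of the principal 2×2 minors.
tr M = -1 + (-1) + 1 = -1.
s = ((-1)·(-1) − (-2)²) + ((-1)·1 − 1²) + ((-1)·1 − 3²) = -3 + (-2) + (-10) = -15.
det M (expand along row 1) = (-1)·(-10) − (-2)·(-5) + 1·(-5) = -5.
Characteristic polynomial: λ³ + λ² − 15λ + 5 = 0.
Substitute λ = y + (tr M)/3 = y − 0.333333 to remove the quadratic term: y³ + p·y + q = 0 with p = s − (tr M)²/3 = -15.333333 and q = −2(tr M)³/27 + (tr M)·s/3 − det M = 10.074074.
Three real roots ⇒ use the trigonometric (Viète) form: r = 2√(−p/3) = 4.521553, φ = arccos(3q/(p·r)) = arccos(-0.435915) = 2.021851 rad.
y_k = r·cos(φ/3 − 2πk/3) for k = 0, 1, 2 gives y = 3.532972, 0.677265, -4.210236.
λ_k = y_k − 0.333333 gives λ = 3.1996, 0.3439, -4.5436 (check: the sum is -1.0000 = tr M).

Hence λ_max = 3.1996 and λ_min = -4.5436.


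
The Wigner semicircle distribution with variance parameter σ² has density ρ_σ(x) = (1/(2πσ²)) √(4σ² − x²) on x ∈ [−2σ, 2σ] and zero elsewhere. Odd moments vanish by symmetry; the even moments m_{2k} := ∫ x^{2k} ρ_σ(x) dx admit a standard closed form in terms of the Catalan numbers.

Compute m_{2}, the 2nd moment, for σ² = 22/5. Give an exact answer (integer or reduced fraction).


By the scaled semicircle moment identity, m_{2k} = σ^{2k} · C_k with k = 1.
C_1 = (1/(k+1)) · C(2k, k) = (1/2) · C(2, 1) = (1/2) · 2 = 1.
σ^{2k} = (σ²)^k = (22/5)^1 = 22/5.

Therefore m_{2} = σ^{2} · C_1 = (22/5) · 1 = 22/5.


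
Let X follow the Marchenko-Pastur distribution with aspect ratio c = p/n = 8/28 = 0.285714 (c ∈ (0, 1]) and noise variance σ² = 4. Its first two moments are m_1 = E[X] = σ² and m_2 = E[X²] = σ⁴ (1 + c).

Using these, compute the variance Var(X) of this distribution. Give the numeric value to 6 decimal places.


m_1 = E[X] = σ² = 4, so m_1² = 16.
m_2 = E[X²] = σ⁴ (1 + c) = 16 · (1 + 0.285714) = 16 · 1.285714 = 20.571429.
(Note m_2 − m_1² simplifies to c · σ⁴ = 0.285714 · 16.)

Var(X) = m_2 − m_1² = 20.571429 − 16 = 4.571429.


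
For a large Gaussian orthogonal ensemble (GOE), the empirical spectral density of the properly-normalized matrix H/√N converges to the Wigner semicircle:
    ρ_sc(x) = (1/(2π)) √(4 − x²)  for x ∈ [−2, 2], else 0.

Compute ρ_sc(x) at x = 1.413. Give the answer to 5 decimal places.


ρ_sc(x) = (1/(2π)) √(4 − x²). With x = 1.413:
  4 − x² = 4 − (1.413)² = 4 − 1.996569 = 2.003431.
  √(4 − x²) = 1.415426.
  1/(2π) = 0.159155.
  ρ_sc(1.413) = 0.159155 · 1.415426 = 0.225272.

Rounded to 5 decimal places: ρ_sc(1.413) ≈ 0.22527.


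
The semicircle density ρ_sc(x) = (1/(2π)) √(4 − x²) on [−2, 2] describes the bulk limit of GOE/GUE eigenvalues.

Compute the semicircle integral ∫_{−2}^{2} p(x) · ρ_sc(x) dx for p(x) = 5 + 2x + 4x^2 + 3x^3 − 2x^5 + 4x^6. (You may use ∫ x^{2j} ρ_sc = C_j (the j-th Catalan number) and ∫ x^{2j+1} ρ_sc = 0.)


Write p(x) = Σ a_i x^i, split into monomials and integrate each against ρ_sc separately.
Using ∫ x^{2j} ρ_sc = C_j = (1/(j+1)) C(2j, j) (Catalan numbers) and ∫ x^{2j+1} ρ_sc = 0 (odd monomials vanish by symmetry):
  i = 0 (even): a_0 · C_{0} = 5 · 1 = 5
  i = 1 (odd): ∫ x^1 ρ_sc = 0 (vanishes)
  i = 2 (even): a_2 · C_{1} = 4 · 1 = 4
  i = 3 (odd): ∫ x^3 ρ_sc = 0 (vanishes)
  i = 5 (odd): ∫ x^5 ρ_sc = 0 (vanishes)
  i = 6 (even): a_6 · C_{3} = 4 · 5 = 20

Summing the contributions: ∫_{−2}^{2} p(x) ρ_sc(x) dx = 5 + 4 + 20 = 29.


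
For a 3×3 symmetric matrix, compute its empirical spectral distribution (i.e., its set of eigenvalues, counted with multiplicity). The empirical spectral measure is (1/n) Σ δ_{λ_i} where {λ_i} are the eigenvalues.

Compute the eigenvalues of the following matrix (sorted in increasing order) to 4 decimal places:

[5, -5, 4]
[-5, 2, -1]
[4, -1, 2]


Since M is real symmetric, all three eigenvalues are real; they are the roots of det(λI − M) = λ³ − (tr M) λ² + s λ − det M, where s is the sum of the principal 2×2 minors.
tr M = 5 + 2 + 2 = 9.
s = (5·2 − (-5)²) + (5·2 − 4²) + (2·2 − (-1)²) = -15 + (-6) + 3 = -18.
det M (expand along row 1) = 5·3 − (-5)·(-6) + 4·(-3) = -27.
Characteristic polynomial: λ³ − 9λ² − 18λ + 27 = 0.
Substitute λ = y + (tr M)/3 = y + 3.000000 to remove the quadratic term: y³ + p·y + q = 0 with p = s − (tr M)²/3 = -45.000000 and q = −2(tr M)³/27 + (tr M)·s/3 − det M = -81.000000.
Three real roots ⇒ use the trigonometric (Viète) form: r = 2√(−p/3) = 7.745967, φ = arccos(3q/(p·r)) = arccos(0.697137) = 0.799400 rad.
y_k = r·cos(φ/3 − 2πk/3) for k = 0, 1, 2 gives y = 7.472591, -1.969861, -5.502730.
λ_k = y_k + 3.000000 gives λ = 10.4726, 1.0301, -2.5027 (check: the sum is 9.0000 = tr M).

Eigenvalues sorted in increasing order: [-2.5027, 1.0301, 10.4726].


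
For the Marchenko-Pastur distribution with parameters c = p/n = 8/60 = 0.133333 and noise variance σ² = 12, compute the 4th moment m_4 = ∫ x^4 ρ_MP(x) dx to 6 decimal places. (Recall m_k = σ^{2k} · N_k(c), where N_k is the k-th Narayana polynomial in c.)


E[X⁴] = σ⁸ (1 + 6c + 6c² + c³) (fourth MP moment). With σ² = 12 (so σ⁸ = 20736) and c = 8/60 = 0.133333: E[X⁴] = 20736 · (1 + 6·0.133333 + 6·(0.133333)² + (0.133333)³) = 20736 · 1.909037.

So E[X^4] = 39585.792000.


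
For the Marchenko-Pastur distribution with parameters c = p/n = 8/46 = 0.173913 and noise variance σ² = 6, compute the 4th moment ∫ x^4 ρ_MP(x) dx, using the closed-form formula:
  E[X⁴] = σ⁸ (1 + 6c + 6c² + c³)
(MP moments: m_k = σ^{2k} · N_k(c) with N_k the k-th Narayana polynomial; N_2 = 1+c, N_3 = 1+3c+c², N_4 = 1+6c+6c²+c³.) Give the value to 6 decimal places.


E[X⁴] = σ⁸ (1 + 6c + 6c² + c³) (fourth MP moment). With σ² = 6 (so σ⁸ = 1296) and c = 8/46 = 0.173913: E[X⁴] = 1296 · (1 + 6·0.173913 + 6·(0.173913)² + (0.173913)³) = 1296 · 2.230213.

So E[X^4] = 2890.355881.


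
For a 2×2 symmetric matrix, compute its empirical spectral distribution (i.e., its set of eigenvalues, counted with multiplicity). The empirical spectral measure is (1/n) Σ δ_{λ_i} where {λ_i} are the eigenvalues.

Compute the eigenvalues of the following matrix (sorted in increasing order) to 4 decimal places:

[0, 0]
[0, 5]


Since M is real symmetric, both eigenvalues are real; they are the roots of det(λI − M) = λ² − (tr M) λ + det M.
tr M = 0 + 5 = 5.
det M = 0·5 − 0² = 0 − 0 = 0.
Characteristic polynomial: λ² − 5λ = 0.
Discriminant Δ = (tr M)² − 4·det M = 25 − 0 = 25; √Δ = 5.000000.
λ = (tr M ± √Δ)/2 = (5 ± 5.000000)/2, giving (tr M − √Δ)/2 = 0.0000 and (tr M + √Δ)/2 = 5.0000.

Eigenvalues sorted in increasing order: [0.0000, 5.0000].


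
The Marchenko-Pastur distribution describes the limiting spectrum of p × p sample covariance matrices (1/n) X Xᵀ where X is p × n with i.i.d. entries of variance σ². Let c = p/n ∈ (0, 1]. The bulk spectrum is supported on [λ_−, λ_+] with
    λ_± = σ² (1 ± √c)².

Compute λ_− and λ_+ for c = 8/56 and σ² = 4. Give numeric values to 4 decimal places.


c = 8/56 = 0.142857; √c = 0.377964.
λ_− = σ² (1 − √c)² = 4 · (1 − 0.377964)² = 4 · (0.622036)² = 1.547713.
λ_+ = σ² (1 + √c)² = 4 · (1 + 0.377964)² = 4 · (1.377964)² = 7.595144.

Rounded to 4 decimal places: λ_− ≈ 1.5477, λ_+ ≈ 7.5951.


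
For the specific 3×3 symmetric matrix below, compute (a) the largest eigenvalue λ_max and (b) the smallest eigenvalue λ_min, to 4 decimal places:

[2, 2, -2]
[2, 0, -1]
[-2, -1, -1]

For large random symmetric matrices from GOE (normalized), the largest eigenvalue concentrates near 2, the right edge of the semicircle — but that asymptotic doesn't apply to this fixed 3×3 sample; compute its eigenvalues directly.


Since M is real symmetric, all three eigenvalues are real; they are the roots of det(λI − M) = λ³ − (tr M) λ² + s λ − det M, where s is the sum of the principal 2×2 minors.
tr M = 2 + 0 + (-1) = 1.
s = (2·0 − 2²) + (2·(-1) − (-2)²) + (0·(-1) − (-1)²) = -4 + (-6) + (-1) = -11.
det M (expand along row 1) = 2·(-1) − 2·(-4) + (-2)·(-2) = 10.
Characteristic polynomial: λ³ − λ² − 11λ − 10 = 0.
Substitute λ = y + (tr M)/3 = y + 0.333333 to remove the quadratic term: y³ + p·y + q = 0 with p = s − (tr M)²/3 = -11.333333 and q = −2(tr M)³/27 + (tr M)·s/3 − det M = -13.740741.
Three real roots ⇒ use the trigonometric (Viète) form: r = 2√(−p/3) = 3.887301, φ = arccos(3q/(p·r)) = arccos(0.935676) = 0.360626 rad.
y_k = r·cos(φ/3 − 2πk/3) for k = 0, 1, 2 gives y = 3.859249, -1.525916, -2.333333.
λ_k = y_k + 0.333333 gives λ = 4.1926, -1.1926, -2.0000 (check: the sum is 1.0000 = tr M).

Hence λ_max = 4.1926 and λ_min = -2.0000.


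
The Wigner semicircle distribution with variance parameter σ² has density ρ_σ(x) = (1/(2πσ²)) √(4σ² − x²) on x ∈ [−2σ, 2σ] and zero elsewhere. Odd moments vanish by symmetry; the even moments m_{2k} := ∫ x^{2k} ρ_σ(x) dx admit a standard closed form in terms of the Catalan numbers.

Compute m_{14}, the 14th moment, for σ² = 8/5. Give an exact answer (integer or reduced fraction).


By the scaled semicircle moment identity, m_{2k} = σ^{2k} · C_k with k = 7.
C_7 = (1/(k+1)) · C(2k, k) = (1/8) · C(14, 7) = (1/8) · 3432 = 429.
σ^{2k} = (σ²)^k = (8/5)^7 = 2097152/78125.

Therefore m_{14} = σ^{14} · C_7 = (2097152/78125) · 429 = 899678208/78125.


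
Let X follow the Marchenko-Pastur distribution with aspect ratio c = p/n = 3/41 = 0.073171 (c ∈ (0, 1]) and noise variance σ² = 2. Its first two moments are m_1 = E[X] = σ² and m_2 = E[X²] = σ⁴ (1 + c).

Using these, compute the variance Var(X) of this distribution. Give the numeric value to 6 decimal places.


m_1 = E[X] = σ² = 2, so m_1² = 4.
m_2 = E[X²] = σ⁴ (1 + c) = 4 · (1 + 0.073171) = 4 · 1.073171 = 4.292683.
(Note m_2 − m_1² simplifies to c · σ⁴ = 0.073171 · 4.)

Var(X) = m_2 − m_1² = 4.292683 − 4 = 0.292683.


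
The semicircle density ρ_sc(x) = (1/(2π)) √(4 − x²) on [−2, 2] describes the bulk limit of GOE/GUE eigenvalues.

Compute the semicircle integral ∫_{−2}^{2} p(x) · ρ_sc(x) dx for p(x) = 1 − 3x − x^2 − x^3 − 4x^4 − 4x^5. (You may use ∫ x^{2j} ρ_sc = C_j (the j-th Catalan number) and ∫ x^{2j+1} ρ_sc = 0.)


Write p(x) = Σ a_i x^i, split into monomials and integrate each against ρ_sc separately.
Using ∫ x^{2j} ρ_sc = C_j = (1/(j+1)) C(2j, j) (Catalan numbers) and ∫ x^{2j+1} ρ_sc = 0 (odd monomials vanish by symmetry):
  i = 0 (even): a_0 · C_{0} = 1 · 1 = 1
  i = 1 (odd): ∫ x^1 ρ_sc = 0 (vanishes)
  i = 2 (even): a_2 · C_{1} = -1 · 1 = -1
  i = 3 (odd): ∫ x^3 ρ_sc = 0 (vanishes)
  i = 4 (even): a_4 · C_{2} = -4 · 2 = -8
  i = 5 (odd): ∫ x^5 ρ_sc = 0 (vanishes)

Summing the contributions: ∫_{−2}^{2} p(x) ρ_sc(x) dx = 1 + (-1) + (-8) = -8.


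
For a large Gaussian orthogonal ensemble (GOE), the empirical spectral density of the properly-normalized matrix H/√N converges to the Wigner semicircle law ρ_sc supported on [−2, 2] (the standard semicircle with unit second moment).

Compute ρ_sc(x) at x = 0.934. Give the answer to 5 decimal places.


ρ_sc(x) = (1/(2π)) √(4 − x²). With x = 0.934:
  4 − x² = 4 − (0.934)² = 4 − 0.872356 = 3.127644.
  √(4 − x²) = 1.768515.
  1/(2π) = 0.159155.
  ρ_sc(0.934) = 0.159155 · 1.768515 = 0.281468.

Rounded to 5 decimal places: ρ_sc(0.934) ≈ 0.28147.


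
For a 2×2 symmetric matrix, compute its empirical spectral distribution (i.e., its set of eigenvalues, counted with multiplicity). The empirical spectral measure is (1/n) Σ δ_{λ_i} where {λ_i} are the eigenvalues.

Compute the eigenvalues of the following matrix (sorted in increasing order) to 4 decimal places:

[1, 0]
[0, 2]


Since M is real symmetric, both eigenvalues are real; they are the roots of det(λI − M) = λ² − (tr M) λ + det M.
tr M = 1 + 2 = 3.
det M = 1·2 − 0² = 2 − 0 = 2.
Characteristic polynomial: λ² − 3λ + 2 = 0.
Discriminant Δ = (tr M)² − 4·det M = 9 − 8 = 1; √Δ = 1.000000.
λ = (tr M ± √Δ)/2 = (3 ± 1.000000)/2, giving (tr M − √Δ)/2 = 1.0000 and (tr M + √Δ)/2 = 2.0000.

Eigenvalues sorted in increasing order: [1.0000, 2.0000].


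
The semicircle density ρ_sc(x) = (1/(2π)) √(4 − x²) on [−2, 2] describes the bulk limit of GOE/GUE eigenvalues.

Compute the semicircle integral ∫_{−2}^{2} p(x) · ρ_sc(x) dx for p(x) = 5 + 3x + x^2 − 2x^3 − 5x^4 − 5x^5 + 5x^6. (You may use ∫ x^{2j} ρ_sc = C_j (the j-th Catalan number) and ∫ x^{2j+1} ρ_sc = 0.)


Write p(x) = Σ a_i x^i, split into monomials and integrate each against ρ_sc separately.
Using ∫ x^{2j} ρ_sc = C_j = (1/(j+1)) C(2j, j) (Catalan numbers) and ∫ x^{2j+1} ρ_sc = 0 (odd monomials vanish by symmetry):
  i = 0 (even): a_0 · C_{0} = 5 · 1 = 5
  i = 1 (odd): ∫ x^1 ρ_sc = 0 (vanishes)
  i = 2 (even): a_2 · C_{1} = 1 · 1 = 1
  i = 3 (odd): ∫ x^3 ρ_sc = 0 (vanishes)
  i = 4 (even): a_4 · C_{2} = -5 · 2 = -10
  i = 5 (odd): ∫ x^5 ρ_sc = 0 (vanishes)
  i = 6 (even): a_6 · C_{3} = 5 · 5 = 25

Summing the contributions: ∫_{−2}^{2} p(x) ρ_sc(x) dx = 5 + 1 + (-10) + 25 = 21.


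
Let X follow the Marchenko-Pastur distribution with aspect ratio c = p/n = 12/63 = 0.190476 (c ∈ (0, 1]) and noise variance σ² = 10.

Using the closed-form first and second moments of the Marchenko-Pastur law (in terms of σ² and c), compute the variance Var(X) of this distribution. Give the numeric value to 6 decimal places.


Recall the MP moments m_1 = E[X] = σ² and m_2 = E[X²] = σ⁴ (1 + c).
m_1 = E[X] = σ² = 10, so m_1² = 100.
m_2 = E[X²] = σ⁴ (1 + c) = 100 · (1 + 0.190476) = 100 · 1.190476 = 119.047619.
(Note m_2 − m_1² simplifies to c · σ⁴ = 0.190476 · 100.)

Var(X) = m_2 − m_1² = 119.047619 − 100 = 19.047619.


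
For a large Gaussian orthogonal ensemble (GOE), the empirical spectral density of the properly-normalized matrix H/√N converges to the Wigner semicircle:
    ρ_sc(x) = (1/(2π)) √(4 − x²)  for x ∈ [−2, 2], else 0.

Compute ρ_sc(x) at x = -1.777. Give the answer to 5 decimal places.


ρ_sc(x) = (1/(2π)) √(4 − x²). With x = -1.777:
  4 − x² = 4 − (-1.777)² = 4 − 3.157729 = 0.842271.
  √(4 − x²) = 0.917753.
  1/(2π) = 0.159155.
  ρ_sc(-1.777) = 0.159155 · 0.917753 = 0.146065.

Rounded to 5 decimal places: ρ_sc(-1.777) ≈ 0.14606.


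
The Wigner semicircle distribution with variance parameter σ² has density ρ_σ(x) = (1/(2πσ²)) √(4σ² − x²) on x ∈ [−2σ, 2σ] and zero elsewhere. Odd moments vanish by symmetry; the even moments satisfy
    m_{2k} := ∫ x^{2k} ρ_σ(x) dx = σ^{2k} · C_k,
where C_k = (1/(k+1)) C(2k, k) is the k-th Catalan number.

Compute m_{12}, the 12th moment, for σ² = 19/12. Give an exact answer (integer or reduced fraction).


By the scaled semicircle moment identity, m_{2k} = σ^{2k} · C_k with k = 6.
C_6 = (1/(k+1)) · C(2k, k) = (1/7) · C(12, 6) = (1/7) · 924 = 132.
σ^{2k} = (σ²)^k = (19/12)^6 = 47045881/2985984.

Therefore m_{12} = σ^{12} · C_6 = (47045881/2985984) · 132 = 517504691/248832.


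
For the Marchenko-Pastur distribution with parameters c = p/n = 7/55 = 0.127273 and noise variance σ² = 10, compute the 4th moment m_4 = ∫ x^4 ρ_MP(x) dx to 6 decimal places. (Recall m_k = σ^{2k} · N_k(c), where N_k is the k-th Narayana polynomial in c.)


E[X⁴] = σ⁸ (1 + 6c + 6c² + c³) (fourth MP moment). With σ² = 10 (so σ⁸ = 10000) and c = 7/55 = 0.127273: E[X⁴] = 10000 · (1 + 6·0.127273 + 6·(0.127273)² + (0.127273)³) = 10000 · 1.862888.

So E[X^4] = 18628.880541.


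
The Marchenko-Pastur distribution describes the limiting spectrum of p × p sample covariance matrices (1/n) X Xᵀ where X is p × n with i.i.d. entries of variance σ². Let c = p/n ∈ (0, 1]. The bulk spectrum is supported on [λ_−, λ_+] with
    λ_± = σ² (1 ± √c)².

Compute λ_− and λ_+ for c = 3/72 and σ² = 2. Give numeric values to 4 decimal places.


c = 3/72 = 0.041667; √c = 0.204124.
λ_− = σ² (1 − √c)² = 2 · (1 − 0.204124)² = 2 · (0.795876)² = 1.266837.
λ_+ = σ² (1 + √c)² = 2 · (1 + 0.204124)² = 2 · (1.204124)² = 2.899830.

Rounded to 4 decimal places: λ_− ≈ 1.2668, λ_+ ≈ 2.8998.


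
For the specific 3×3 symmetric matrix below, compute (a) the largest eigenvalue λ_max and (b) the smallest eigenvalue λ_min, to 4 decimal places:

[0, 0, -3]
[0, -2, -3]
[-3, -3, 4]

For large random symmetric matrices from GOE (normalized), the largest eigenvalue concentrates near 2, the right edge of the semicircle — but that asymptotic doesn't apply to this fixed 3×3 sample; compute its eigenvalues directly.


Since M is real symmetric, all three eigenvalues are real; they are the roots of det(λI − M) = λ³ − (tr M) λ² + s λ − det M, where s is the sum of the principal 2×2 minors.
tr M = 0 + (-2) + 4 = 2.
s = (0·(-2) − 0²) + (0·4 − (-3)²) + ((-2)·4 − (-3)²) = 0 + (-9) + (-17) = -26.
det M (expand along row 1) = 0·(-17) − 0·(-9) + (-3)·(-6) = 18.
Characteristic polynomial: λ³ − 2λ² − 26λ − 18 = 0.
Substitute λ = y + (tr M)/3 = y + 0.666667 to remove the quadratic term: y³ + p·y + q = 0 with p = s − (tr M)²/3 = -27.333333 and q = −2(tr M)³/27 + (tr M)·s/3 − det M = -35.925926.
Three real roots ⇒ use the trigonometric (Viète) form: r = 2√(−p/3) = 6.036923, φ = arccos(3q/(p·r)) = arccos(0.653162) = 0.859043 rad.
y_k = r·cos(φ/3 − 2πk/3) for k = 0, 1, 2 gives y = 5.791111, -1.418867, -4.372244.
λ_k = y_k + 0.666667 gives λ = 6.4578, -0.7522, -3.7056 (check: the sum is 2.0000 = tr M).

Hence λ_max = 6.4578 and λ_min = -3.7056.


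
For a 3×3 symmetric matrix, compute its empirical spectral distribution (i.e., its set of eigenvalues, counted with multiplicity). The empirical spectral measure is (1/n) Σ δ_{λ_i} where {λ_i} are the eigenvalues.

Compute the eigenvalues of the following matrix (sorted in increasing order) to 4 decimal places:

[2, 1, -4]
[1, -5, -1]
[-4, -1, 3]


Since M is real symmetric, all three eigenvalues are real; they are the roots of det(λI − M) = λ³ − (tr M) λ² + s λ − det M, where s is the sum of the principal 2×2 minors.
tr M = 2 + (-5) + 3 = 0.
s = (2·(-5) − 1²) + (2·3 − (-4)²) + ((-5)·3 − (-1)²) = -11 + (-10) + (-16) = -37.
det M (expand along row 1) = 2·(-16) − 1·(-1) + (-4)·(-21) = 53.
Characteristic polynomial: λ³ − 37λ − 53 = 0.
Substitute λ = y + (tr M)/3 = y + 0.000000 to remove the quadratic term: y³ + p·y + q = 0 with p = s − (tr M)²/3 = -37.000000 and q = −2(tr M)³/27 + (tr M)·s/3 − det M = -53.000000.
Three real roots ⇒ use the trigonometric (Viète) form: r = 2√(−p/3) = 7.023769, φ = arccos(3q/(p·r)) = arccos(0.611822) = 0.912434 rad.
y_k = r·cos(φ/3 − 2πk/3) for k = 0, 1, 2 gives y = 6.701402, -1.529052, -5.172350.
λ_k = y_k + 0.000000 gives λ = 6.7014, -1.5291, -5.1724 (check: the sum is 0.0000 = tr M).

Eigenvalues sorted in increasing order: [-5.1724, -1.5291, 6.7014].


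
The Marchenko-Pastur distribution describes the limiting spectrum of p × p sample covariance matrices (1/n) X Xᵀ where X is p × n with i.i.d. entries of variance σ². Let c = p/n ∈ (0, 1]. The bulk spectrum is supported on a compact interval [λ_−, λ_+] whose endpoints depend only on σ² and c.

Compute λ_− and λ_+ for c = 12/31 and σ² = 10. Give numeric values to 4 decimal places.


c = 12/31 = 0.387097; √c = 0.622171.
λ_− = σ² (1 − √c)² = 10 · (1 − 0.622171)² = 10 · (0.377829)² = 1.427547.
λ_+ = σ² (1 + √c)² = 10 · (1 + 0.622171)² = 10 · (1.622171)² = 26.314388.

Rounded to 4 decimal places: λ_− ≈ 1.4275, λ_+ ≈ 26.3144.


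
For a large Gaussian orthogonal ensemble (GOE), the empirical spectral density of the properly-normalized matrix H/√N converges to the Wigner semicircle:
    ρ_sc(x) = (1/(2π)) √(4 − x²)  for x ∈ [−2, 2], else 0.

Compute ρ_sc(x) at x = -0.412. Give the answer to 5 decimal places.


ρ_sc(x) = (1/(2π)) √(4 − x²). With x = -0.412:
  4 − x² = 4 − (-0.412)² = 4 − 0.169744 = 3.830256.
  √(4 − x²) = 1.957104.
  1/(2π) = 0.159155.
  ρ_sc(-0.412) = 0.159155 · 1.957104 = 0.311483.

Rounded to 5 decimal places: ρ_sc(-0.412) ≈ 0.31148.


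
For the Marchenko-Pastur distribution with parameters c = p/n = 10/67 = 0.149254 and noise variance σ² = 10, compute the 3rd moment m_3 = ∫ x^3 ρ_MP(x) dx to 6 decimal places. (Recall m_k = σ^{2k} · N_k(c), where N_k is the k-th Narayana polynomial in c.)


E[X³] = σ⁶ (1 + 3c + c²) (third MP moment). With σ² = 10 (so σ⁶ = 1000) and c = 10/67 = 0.149254: E[X³] = 1000 · (1 + 3·0.149254 + (0.149254)²) = 1000 · 1.470038.

So E[X^3] = 1470.037870.


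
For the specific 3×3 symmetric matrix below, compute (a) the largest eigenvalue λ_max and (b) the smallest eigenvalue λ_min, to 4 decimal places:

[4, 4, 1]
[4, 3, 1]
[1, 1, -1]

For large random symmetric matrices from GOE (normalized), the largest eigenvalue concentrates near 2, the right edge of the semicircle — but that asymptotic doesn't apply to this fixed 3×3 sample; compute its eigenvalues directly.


Since M is real symmetric, all three eigenvalues are real; they are the roots of det(λI − M) = λ³ − (tr M) λ² + s λ − det M, where s is the sum of the principal 2×2 minors.
tr M = 4 + 3 + (-1) = 6.
s = (4·3 − 4²) + (4·(-1) − 1²) + (3·(-1) − 1²) = -4 + (-5) + (-4) = -13.
det M (expand along row 1) = 4·(-4) − 4·(-5) + 1·1 = 5.
Characteristic polynomial: λ³ − 6λ² − 13λ − 5 = 0.
Substitute λ = y + (tr M)/3 = y + 2.000000 to remove the quadratic term: y³ + p·y + q = 0 with p = s − (tr M)²/3 = -25.000000 and q = −2(tr M)³/27 + (tr M)·s/3 − det M = -47.000000.
Three real roots ⇒ use the trigonometric (Viète) form: r = 2√(−p/3) = 5.773503, φ = arccos(3q/(p·r)) = arccos(0.976877) = 0.215467 rad.
y_k = r·cos(φ/3 − 2πk/3) for k = 0, 1, 2 gives y = 5.758618, -2.520506, -3.238112.
λ_k = y_k + 2.000000 gives λ = 7.7586, -0.5205, -1.2381 (check: the sum is 6.0000 = tr M).

Hence λ_max = 7.7586 and λ_min = -1.2381.


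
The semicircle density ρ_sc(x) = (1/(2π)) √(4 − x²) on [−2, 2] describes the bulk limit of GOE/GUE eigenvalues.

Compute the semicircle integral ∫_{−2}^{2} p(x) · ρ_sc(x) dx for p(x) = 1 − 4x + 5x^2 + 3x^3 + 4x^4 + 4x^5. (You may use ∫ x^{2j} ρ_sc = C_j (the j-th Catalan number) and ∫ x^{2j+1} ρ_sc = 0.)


Write p(x) = Σ a_i x^i, split into monomials and integrate each against ρ_sc separately.
Using ∫ x^{2j} ρ_sc = C_j = (1/(j+1)) C(2j, j) (Catalan numbers) and ∫ x^{2j+1} ρ_sc = 0 (odd monomials vanish by symmetry):
  i = 0 (even): a_0 · C_{0} = 1 · 1 = 1
  i = 1 (odd): ∫ x^1 ρ_sc = 0 (vanishes)
  i = 2 (even): a_2 · C_{1} = 5 · 1 = 5
  i = 3 (odd): ∫ x^3 ρ_sc = 0 (vanishes)
  i = 4 (even): a_4 · C_{2} = 4 · 2 = 8
  i = 5 (odd): ∫ x^5 ρ_sc = 0 (vanishes)

Summing the contributions: ∫_{−2}^{2} p(x) ρ_sc(x) dx = 1 + 5 + 8 = 14.


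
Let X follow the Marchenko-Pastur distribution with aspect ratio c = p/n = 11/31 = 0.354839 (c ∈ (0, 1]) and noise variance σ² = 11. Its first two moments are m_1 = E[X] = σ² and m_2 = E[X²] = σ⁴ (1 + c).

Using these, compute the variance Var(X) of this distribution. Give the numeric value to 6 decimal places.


m_1 = E[X] = σ² = 11, so m_1² = 121.
m_2 = E[X²] = σ⁴ (1 + c) = 121 · (1 + 0.354839) = 121 · 1.354839 = 163.935484.
(Note m_2 − m_1² simplifies to c · σ⁴ = 0.354839 · 121.)

Var(X) = m_2 − m_1² = 163.935484 − 121 = 42.935484.


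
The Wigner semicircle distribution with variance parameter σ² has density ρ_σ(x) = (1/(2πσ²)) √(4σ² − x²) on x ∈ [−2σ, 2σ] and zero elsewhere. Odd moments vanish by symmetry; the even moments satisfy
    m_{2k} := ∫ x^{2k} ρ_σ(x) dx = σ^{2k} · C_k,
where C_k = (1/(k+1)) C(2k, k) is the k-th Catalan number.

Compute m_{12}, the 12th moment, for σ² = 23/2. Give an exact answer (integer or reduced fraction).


By the scaled semicircle moment identity, m_{2k} = σ^{2k} · C_k with k = 6.
C_6 = (1/(k+1)) · C(2k, k) = (1/7) · C(12, 6) = (1/7) · 924 = 132.
σ^{2k} = (σ²)^k = (23/2)^6 = 148035889/64.

Therefore m_{12} = σ^{12} · C_6 = (148035889/64) · 132 = 4885184337/16.


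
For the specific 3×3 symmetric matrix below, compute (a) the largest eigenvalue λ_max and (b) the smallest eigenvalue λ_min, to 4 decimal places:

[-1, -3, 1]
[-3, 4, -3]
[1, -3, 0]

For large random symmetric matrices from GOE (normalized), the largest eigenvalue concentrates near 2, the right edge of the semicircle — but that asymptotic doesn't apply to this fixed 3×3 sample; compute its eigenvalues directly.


Since M is real symmetric, all three eigenvalues are real; they are the roots of det(λI − M) = λ³ − (tr M) λ² + s λ − det M, where s is the sum of the principal 2×2 minors.
tr M = -1 + 4 + 0 = 3.
s = ((-1)·4 − (-3)²) + ((-1)·0 − 1²) + (4·0 − (-3)²) = -13 + (-1) + (-9) = -23.
det M (expand along row 1) = (-1)·(-9) − (-3)·3 + 1·5 = 23.
Characteristic polynomial: λ³ − 3λ² − 23λ − 23 = 0.
Substitute λ = y + (tr M)/3 = y + 1.000000 to remove the quadratic term: y³ + p·y + q = 0 with p = s − (tr M)²/3 = -26.000000 and q = −2(tr M)³/27 + (tr M)·s/3 − det M = -48.000000.
Three real roots ⇒ use the trigonometric (Viète) form: r = 2√(−p/3) = 5.887841, φ = arccos(3q/(p·r)) = arccos(0.940661) = 0.346224 rad.
y_k = r·cos(φ/3 − 2πk/3) for k = 0, 1, 2 gives y = 5.848674, -2.337175, -3.511499.
λ_k = y_k + 1.000000 gives λ = 6.8487, -1.3372, -2.5115 (check: the sum is 3.0000 = tr M).

Hence λ_max = 6.8487 and λ_min = -2.5115.


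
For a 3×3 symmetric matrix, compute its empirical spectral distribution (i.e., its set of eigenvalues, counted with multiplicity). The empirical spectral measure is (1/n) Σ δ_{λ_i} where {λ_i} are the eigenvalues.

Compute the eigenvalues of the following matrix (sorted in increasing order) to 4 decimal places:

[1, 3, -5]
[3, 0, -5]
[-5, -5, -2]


Since M is real symmetric, all three eigenvalues are real; they are the roots of det(λI − M) = λ³ − (tr M) λ² + s λ − det M, where s is the sum of the principal 2×2 minors.
tr M = 1 + 0 + (-2) = -1.
s = (1·0 − 3²) + (1·(-2) − (-5)²) + (0·(-2) − (-5)²) = -9 + (-27) + (-25) = -61.
det M (expand along row 1) = 1·(-25) − 3·(-31) + (-5)·(-15) = 143.
Characteristic polynomial: λ³ + λ² − 61λ − 143 = 0.
Substitute λ = y + (tr M)/3 = y − 0.333333 to remove the quadratic term: y³ + p·y + q = 0 with p = s − (tr M)²/3 = -61.333333 and q = −2(tr M)³/27 + (tr M)·s/3 − det M = -122.592593.
Three real roots ⇒ use the trigonometric (Viète) form: r = 2√(−p/3) = 9.043107, φ = arccos(3q/(p·r)) = arccos(0.663088) = 0.845860 rad.
y_k = r·cos(φ/3 − 2πk/3) for k = 0, 1, 2 gives y = 8.686029, -2.164022, -6.522007.
λ_k = y_k − 0.333333 gives λ = 8.3527, -2.4974, -6.8553 (check: the sum is -1.0000 = tr M).

Eigenvalues sorted in increasing order: [-6.8553, -2.4974, 8.3527].


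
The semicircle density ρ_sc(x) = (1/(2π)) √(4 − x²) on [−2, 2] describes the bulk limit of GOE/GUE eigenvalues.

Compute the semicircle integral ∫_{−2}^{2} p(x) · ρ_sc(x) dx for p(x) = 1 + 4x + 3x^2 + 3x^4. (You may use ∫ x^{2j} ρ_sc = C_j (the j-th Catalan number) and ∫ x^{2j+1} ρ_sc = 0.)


Write p(x) = Σ a_i x^i, split into monomials and integrate each against ρ_sc separately.
Using ∫ x^{2j} ρ_sc = C_j = (1/(j+1)) C(2j, j) (Catalan numbers) and ∫ x^{2j+1} ρ_sc = 0 (odd monomials vanish by symmetry):
  i = 0 (even): a_0 · C_{0} = 1 · 1 = 1
  i = 1 (odd): ∫ x^1 ρ_sc = 0 (vanishes)
  i = 2 (even): a_2 · C_{1} = 3 · 1 = 3
  i = 4 (even): a_4 · C_{2} = 3 · 2 = 6

Summing the contributions: ∫_{−2}^{2} p(x) ρ_sc(x) dx = 1 + 3 + 6 = 10.


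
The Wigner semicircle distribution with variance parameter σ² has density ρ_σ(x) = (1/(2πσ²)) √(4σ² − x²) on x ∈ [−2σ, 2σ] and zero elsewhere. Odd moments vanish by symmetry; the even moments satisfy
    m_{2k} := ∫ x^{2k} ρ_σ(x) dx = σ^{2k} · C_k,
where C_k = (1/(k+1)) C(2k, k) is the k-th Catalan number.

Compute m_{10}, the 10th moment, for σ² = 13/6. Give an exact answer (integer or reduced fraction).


By the scaled semicircle moment identity, m_{2k} = σ^{2k} · C_k with k = 5.
C_5 = (1/(k+1)) · C(2k, k) = (1/6) · C(10, 5) = (1/6) · 252 = 42.
σ^{2k} = (σ²)^k = (13/6)^5 = 371293/7776.

Therefore m_{10} = σ^{10} · C_5 = (371293/7776) · 42 = 2599051/1296.


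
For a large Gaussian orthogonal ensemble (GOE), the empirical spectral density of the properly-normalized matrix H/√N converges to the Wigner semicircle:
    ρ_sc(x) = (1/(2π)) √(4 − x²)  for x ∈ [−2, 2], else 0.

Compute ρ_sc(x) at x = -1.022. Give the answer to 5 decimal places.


ρ_sc(x) = (1/(2π)) √(4 − x²). With x = -1.022:
  4 − x² = 4 − (-1.022)² = 4 − 1.044484 = 2.955516.
  √(4 − x²) = 1.719161.
  1/(2π) = 0.159155.
  ρ_sc(-1.022) = 0.159155 · 1.719161 = 0.273613.

Rounded to 5 decimal places: ρ_sc(-1.022) ≈ 0.27361.


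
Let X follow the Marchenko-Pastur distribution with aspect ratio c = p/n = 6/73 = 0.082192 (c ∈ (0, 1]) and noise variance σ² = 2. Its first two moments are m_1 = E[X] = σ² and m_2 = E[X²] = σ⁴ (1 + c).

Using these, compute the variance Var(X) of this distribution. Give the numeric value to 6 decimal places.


m_1 = E[X] = σ² = 2, so m_1² = 4.
m_2 = E[X²] = σ⁴ (1 + c) = 4 · (1 + 0.082192) = 4 · 1.082192 = 4.328767.
(Note m_2 − m_1² simplifies to c · σ⁴ = 0.082192 · 4.)

Var(X) = m_2 − m_1² = 4.328767 − 4 = 0.328767.


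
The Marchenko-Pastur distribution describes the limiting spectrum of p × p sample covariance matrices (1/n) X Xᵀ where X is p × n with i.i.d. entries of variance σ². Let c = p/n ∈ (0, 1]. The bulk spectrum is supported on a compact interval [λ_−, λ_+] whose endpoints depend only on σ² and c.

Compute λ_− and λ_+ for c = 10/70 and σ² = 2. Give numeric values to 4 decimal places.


c = 10/70 = 0.142857; √c = 0.377964.
λ_− = σ² (1 − √c)² = 2 · (1 − 0.377964)² = 2 · (0.622036)² = 0.773856.
λ_+ = σ² (1 + √c)² = 2 · (1 + 0.377964)² = 2 · (1.377964)² = 3.797572.

Rounded to 4 decimal places: λ_− ≈ 0.7739, λ_+ ≈ 3.7976.


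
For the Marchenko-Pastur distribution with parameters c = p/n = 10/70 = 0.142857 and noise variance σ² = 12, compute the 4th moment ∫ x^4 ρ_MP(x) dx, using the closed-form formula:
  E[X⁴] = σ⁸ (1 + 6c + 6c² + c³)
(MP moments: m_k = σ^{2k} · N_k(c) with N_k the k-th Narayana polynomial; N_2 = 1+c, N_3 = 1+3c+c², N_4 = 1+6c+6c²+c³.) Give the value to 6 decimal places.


E[X⁴] = σ⁸ (1 + 6c + 6c² + c³) (fourth MP moment). With σ² = 12 (so σ⁸ = 20736) and c = 10/70 = 0.142857: E[X⁴] = 20736 · (1 + 6·0.142857 + 6·(0.142857)² + (0.142857)³) = 20736 · 1.982507.

So E[X^4] = 41109.271137.


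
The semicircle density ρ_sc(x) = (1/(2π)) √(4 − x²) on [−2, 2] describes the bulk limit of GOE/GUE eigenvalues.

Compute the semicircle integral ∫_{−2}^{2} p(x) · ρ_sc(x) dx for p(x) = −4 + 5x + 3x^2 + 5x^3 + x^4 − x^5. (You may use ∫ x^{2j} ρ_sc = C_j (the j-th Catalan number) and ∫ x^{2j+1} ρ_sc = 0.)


Write p(x) = Σ a_i x^i, split into monomials and integrate each against ρ_sc separately.
Using ∫ x^{2j} ρ_sc = C_j = (1/(j+1)) C(2j, j) (Catalan numbers) and ∫ x^{2j+1} ρ_sc = 0 (odd monomials vanish by symmetry):
  i = 0 (even): a_0 · C_{0} = -4 · 1 = -4
  i = 1 (odd): ∫ x^1 ρ_sc = 0 (vanishes)
  i = 2 (even): a_2 · C_{1} = 3 · 1 = 3
  i = 3 (odd): ∫ x^3 ρ_sc = 0 (vanishes)
  i = 4 (even): a_4 · C_{2} = 1 · 2 = 2
  i = 5 (odd): ∫ x^5 ρ_sc = 0 (vanishes)

Summing the contributions: ∫_{−2}^{2} p(x) ρ_sc(x) dx = (-4) + 3 + 2 = 1.


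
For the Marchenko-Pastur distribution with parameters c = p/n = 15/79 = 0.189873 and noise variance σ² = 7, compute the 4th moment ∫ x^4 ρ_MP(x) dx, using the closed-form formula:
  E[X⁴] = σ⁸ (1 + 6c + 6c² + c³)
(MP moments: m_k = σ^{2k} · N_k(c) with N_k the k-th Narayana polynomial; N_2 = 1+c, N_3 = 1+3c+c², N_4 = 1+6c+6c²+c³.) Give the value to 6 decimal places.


E[X⁴] = σ⁸ (1 + 6c + 6c² + c³) (fourth MP moment). With σ² = 7 (so σ⁸ = 2401) and c = 15/79 = 0.189873: E[X⁴] = 2401 · (1 + 6·0.189873 + 6·(0.189873)² + (0.189873)³) = 2401 · 2.362397.

So E[X^4] = 5672.115906.


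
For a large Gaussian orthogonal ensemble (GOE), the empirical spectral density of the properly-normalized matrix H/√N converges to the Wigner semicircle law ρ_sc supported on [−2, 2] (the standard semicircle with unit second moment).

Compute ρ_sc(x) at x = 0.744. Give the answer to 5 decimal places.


ρ_sc(x) = (1/(2π)) √(4 − x²). With x = 0.744:
  4 − x² = 4 − (0.744)² = 4 − 0.553536 = 3.446464.
  √(4 − x²) = 1.856465.
  1/(2π) = 0.159155.
  ρ_sc(0.744) = 0.159155 · 1.856465 = 0.295466.

Rounded to 5 decimal places: ρ_sc(0.744) ≈ 0.29547.


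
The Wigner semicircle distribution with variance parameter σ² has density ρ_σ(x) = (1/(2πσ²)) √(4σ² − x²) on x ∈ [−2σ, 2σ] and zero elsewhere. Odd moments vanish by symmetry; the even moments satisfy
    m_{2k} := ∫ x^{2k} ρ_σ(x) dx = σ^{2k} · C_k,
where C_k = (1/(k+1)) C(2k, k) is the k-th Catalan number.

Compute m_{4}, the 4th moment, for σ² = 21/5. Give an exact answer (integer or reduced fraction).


By the scaled semicircle moment identity, m_{2k} = σ^{2k} · C_k with k = 2.
C_2 = (1/(k+1)) · C(2k, k) = (1/3) · C(4, 2) = (1/3) · 6 = 2.
σ^{2k} = (σ²)^k = (21/5)^2 = 441/25.

Therefore m_{4} = σ^{4} · C_2 = (441/25) · 2 = 882/25.


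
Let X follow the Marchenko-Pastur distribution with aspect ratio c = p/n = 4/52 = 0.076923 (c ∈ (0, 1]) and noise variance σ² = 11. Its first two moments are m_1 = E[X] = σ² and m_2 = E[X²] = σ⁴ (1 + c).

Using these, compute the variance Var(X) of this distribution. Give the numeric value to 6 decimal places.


m_1 = E[X] = σ² = 11, so m_1² = 121.
m_2 = E[X²] = σ⁴ (1 + c) = 121 · (1 + 0.076923) = 121 · 1.076923 = 130.307692.
(Note m_2 − m_1² simplifies to c · σ⁴ = 0.076923 · 121.)

Var(X) = m_2 − m_1² = 130.307692 − 121 = 9.307692.


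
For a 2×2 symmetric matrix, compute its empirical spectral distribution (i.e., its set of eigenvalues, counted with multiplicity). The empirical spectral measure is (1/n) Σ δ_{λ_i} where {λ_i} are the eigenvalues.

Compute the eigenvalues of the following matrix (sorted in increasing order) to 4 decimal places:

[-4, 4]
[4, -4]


Since M is real symmetric, both eigenvalues are real; they are the roots of det(λI − M) = λ² − (tr M) λ + det M.
tr M = -4 + (-4) = -8.
det M = (-4)·(-4) − 4² = 16 − 16 = 0.
Characteristic polynomial: λ² + 8λ = 0.
Discriminant Δ = (tr M)² − 4·det M = 64 − 0 = 64; √Δ = 8.000000.
λ = (tr M ± √Δ)/2 = (-8 ± 8.000000)/2, giving (tr M − √Δ)/2 = -8.0000 and (tr M + √Δ)/2 = 0.0000.

Eigenvalues sorted in increasing order: [-8.0000, 0.0000].


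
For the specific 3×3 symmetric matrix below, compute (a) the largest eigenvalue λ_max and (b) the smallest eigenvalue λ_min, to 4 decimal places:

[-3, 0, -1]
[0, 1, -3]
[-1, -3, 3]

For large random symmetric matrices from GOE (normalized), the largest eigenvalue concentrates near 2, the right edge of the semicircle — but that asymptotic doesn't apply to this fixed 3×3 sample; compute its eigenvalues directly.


Since M is real symmetric, all three eigenvalues are real; they are the roots of det(λI − M) = λ³ − (tr M) λ² + s λ − det M, where s is the sum of the principal 2×2 minors.
tr M = -3 + 1 + 3 = 1.
s = ((-3)·1 − 0²) + ((-3)·3 − (-1)²) + (1·3 − (-3)²) = -3 + (-10) + (-6) = -19.
det M (expand along row 1) = (-3)·(-6) − 0·(-3) + (-1)·1 = 17.
Characteristic polynomial: λ³ − λ² − 19λ − 17 = 0.
Substitute λ = y + (tr M)/3 = y + 0.333333 to remove the quadratic term: y³ + p·y + q = 0 with p = s − (tr M)²/3 = -19.333333 and q = −2(tr M)³/27 + (tr M)·s/3 − det M = -23.407407.
Three real roots ⇒ use the trigonometric (Viète) form: r = 2√(−p/3) = 5.077182, φ = arccos(3q/(p·r)) = arccos(0.715394) = 0.773609 rad.
y_k = r·cos(φ/3 − 2πk/3) for k = 0, 1, 2 gives y = 4.909307, -1.333333, -3.575974.
λ_k = y_k + 0.333333 gives λ = 5.2426, -1.0000, -3.2426 (check: the sum is 1.0000 = tr M).

Hence λ_max = 5.2426 and λ_min = -3.2426.


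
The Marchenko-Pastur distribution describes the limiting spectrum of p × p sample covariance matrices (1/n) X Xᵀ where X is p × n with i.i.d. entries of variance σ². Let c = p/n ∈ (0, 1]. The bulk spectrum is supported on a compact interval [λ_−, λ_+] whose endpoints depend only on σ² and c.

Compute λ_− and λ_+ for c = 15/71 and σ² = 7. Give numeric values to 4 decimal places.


c = 15/71 = 0.211268; √c = 0.459639.
λ_− = σ² (1 − √c)² = 7 · (1 − 0.459639)² = 7 · (0.540361)² = 2.043933.
λ_+ = σ² (1 + √c)² = 7 · (1 + 0.459639)² = 7 · (1.459639)² = 14.913813.

Rounded to 4 decimal places: λ_− ≈ 2.0439, λ_+ ≈ 14.9138.


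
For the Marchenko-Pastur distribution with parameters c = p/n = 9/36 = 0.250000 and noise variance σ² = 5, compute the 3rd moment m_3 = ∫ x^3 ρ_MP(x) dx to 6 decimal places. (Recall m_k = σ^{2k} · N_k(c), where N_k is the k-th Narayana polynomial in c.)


E[X³] = σ⁶ (1 + 3c + c²) (third MP moment). With σ² = 5 (so σ⁶ = 125) and c = 9/36 = 0.250000: E[X³] = 125 · (1 + 3·0.250000 + (0.250000)²) = 125 · 1.812500.

So E[X^3] = 226.562500.


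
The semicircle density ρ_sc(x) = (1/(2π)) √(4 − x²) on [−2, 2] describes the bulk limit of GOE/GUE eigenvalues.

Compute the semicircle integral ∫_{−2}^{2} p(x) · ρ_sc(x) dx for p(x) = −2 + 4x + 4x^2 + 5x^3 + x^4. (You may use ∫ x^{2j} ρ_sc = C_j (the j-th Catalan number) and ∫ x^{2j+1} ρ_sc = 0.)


Write p(x) = Σ a_i x^i, split into monomials and integrate each against ρ_sc separately.
Using ∫ x^{2j} ρ_sc = C_j = (1/(j+1)) C(2j, j) (Catalan numbers) and ∫ x^{2j+1} ρ_sc = 0 (odd monomials vanish by symmetry):
  i = 0 (even): a_0 · C_{0} = -2 · 1 = -2
  i = 1 (odd): ∫ x^1 ρ_sc = 0 (vanishes)
  i = 2 (even): a_2 · C_{1} = 4 · 1 = 4
  i = 3 (odd): ∫ x^3 ρ_sc = 0 (vanishes)
  i = 4 (even): a_4 · C_{2} = 1 · 2 = 2

Summing the contributions: ∫_{−2}^{2} p(x) ρ_sc(x) dx = (-2) + 4 + 2 = 4.
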